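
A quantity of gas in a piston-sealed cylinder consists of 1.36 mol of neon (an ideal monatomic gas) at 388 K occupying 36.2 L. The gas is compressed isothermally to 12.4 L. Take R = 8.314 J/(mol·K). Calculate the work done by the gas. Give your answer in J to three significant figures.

Isothermal: W = nRT ln(V₂/V₁).
W = (1.36)(8.314)(388) × ln(12.4/36.2)
  = 4387 × -1.071
W_by_gas = -4700 J.

W ≈ -4700 J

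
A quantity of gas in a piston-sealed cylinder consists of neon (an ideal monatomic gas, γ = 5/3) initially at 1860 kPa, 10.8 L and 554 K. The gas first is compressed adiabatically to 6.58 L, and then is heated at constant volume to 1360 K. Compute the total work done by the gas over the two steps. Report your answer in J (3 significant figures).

W_total ≈ -11800 J

Step 1 (adiabatic): W = (P₁V₁ − P₂V₂)/(γ−1) = (20088 − 27951)/0.667 = -11795 J.
Step 2 (isochoric): W = 0 (constant volume).
W_total = -11795 + 0 = -11795 J.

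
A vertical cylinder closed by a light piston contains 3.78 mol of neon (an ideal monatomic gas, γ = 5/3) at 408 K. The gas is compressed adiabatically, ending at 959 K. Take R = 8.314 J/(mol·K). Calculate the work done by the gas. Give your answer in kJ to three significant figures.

Adiabatic ⇒ Q = 0, so W_by = −ΔU = nCᵥ(T₁ − T₂).
Cᵥ = 3R/2 = 12.47 J/(mol·K).
W = (3.78)(12.47)(408 − 959) = -25974 J.

W ≈ -26.0 kJ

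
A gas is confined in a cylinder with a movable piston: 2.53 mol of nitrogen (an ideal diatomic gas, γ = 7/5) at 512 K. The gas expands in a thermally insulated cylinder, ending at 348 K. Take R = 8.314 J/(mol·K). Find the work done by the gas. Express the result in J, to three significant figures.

Adiabatic ⇒ Q = 0, so W_by = −ΔU = nCᵥ(T₁ − T₂).
Cᵥ = 5R/2 = 20.79 J/(mol·K).
W = (2.53)(20.79)(512 − 348) = 8624 J.

W ≈ 8620 J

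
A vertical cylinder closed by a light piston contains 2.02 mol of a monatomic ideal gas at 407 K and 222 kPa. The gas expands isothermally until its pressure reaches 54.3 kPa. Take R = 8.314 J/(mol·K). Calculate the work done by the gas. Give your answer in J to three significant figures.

Isothermal process: W = nRT ln(V₂/V₁) = nRT ln(P₁/P₂).
W = (2.02)(8.314)(407) × ln(222/54.3)
  = 6835 × ln(4.088) = 6835 × 1.408
W_by_gas = 9625 J.

W ≈ 9630 J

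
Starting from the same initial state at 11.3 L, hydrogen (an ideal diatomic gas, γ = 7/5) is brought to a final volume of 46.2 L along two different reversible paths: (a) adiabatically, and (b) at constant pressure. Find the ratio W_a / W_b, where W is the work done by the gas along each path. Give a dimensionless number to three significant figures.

W_a / W_b ≈ 0.349

Path (a) adiabatic: W = P₁V₁(1 − (V₁/V₂)^(γ−1))/(γ−1) → W_a/(P₁V₁) = 1.077.
Path (b) isobaric: W = P₁(V₂ − V₁) → W_b/(P₁V₁) = 3.088.
W_a / W_b = 1.077 / 3.088 = 0.3486.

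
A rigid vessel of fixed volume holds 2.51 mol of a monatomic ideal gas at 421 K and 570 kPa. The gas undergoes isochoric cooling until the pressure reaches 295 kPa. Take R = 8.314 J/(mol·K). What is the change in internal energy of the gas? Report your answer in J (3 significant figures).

Constant volume ⇒ W = 0, so Q = ΔU = nCᵥΔT with Cᵥ = 3R/2 = 12.47 J/(mol·K).
At constant V, T₂/T₁ = P₂/P₁ ⇒ ΔT = T₁(P₂/P₁ − 1) = 421·(295/570 − 1) = -203.1 K.
ΔU = (2.51)(12.47)(-203.1) = -6358 J.

ΔU ≈ -6360 J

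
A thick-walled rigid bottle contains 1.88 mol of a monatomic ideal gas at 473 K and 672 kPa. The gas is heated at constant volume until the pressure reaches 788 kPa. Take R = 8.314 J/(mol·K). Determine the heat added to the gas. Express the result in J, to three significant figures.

Constant volume ⇒ W = 0, so Q = ΔU = nCᵥΔT with Cᵥ = 3R/2 = 12.47 J/(mol·K).
At constant V, T₂/T₁ = P₂/P₁ ⇒ ΔT = T₁(P₂/P₁ − 1) = 473·(788/672 − 1) = 81.65 K.
ΔU = (1.88)(12.47)(81.65) = 1914 J.

Q ≈ 1910 J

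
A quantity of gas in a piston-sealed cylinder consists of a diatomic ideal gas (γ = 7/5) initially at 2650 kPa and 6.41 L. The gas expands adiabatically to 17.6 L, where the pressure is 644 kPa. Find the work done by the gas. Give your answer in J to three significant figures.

Adiabatic: W = (P₁V₁ − P₂V₂)/(γ − 1) with γ = 7/5.
P₁V₁ = 16986 J, P₂V₂ = 11334 J.
W = (16986 − 11334) / 0.4 = 14130 J.

W ≈ 14100 J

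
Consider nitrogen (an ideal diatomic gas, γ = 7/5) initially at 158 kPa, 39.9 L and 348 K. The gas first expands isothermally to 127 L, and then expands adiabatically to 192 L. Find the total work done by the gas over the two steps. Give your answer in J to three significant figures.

W_total ≈ 9700 J

Step 1 (isothermal): W = P₁V₁ ln(V₂/V₁) = (6304) ln(127/39.9) = 7299 J.
After step 1: P = 49.64 kPa, V = 127 L, T = 348 K.
Step 2 (adiabatic): W = (P₁V₁ − P₂V₂)/(γ−1) = (6304 − 5344)/0.4 = 2402 J.
W_total = 7299 + 2402 = 9701 J.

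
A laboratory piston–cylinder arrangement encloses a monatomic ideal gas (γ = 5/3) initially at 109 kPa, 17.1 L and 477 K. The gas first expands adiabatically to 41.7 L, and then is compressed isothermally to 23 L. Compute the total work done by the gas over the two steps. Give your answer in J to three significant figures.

W_total ≈ 641 J

Step 1 (adiabatic): W = (P₁V₁ − P₂V₂)/(γ−1) = (1864 − 1029)/0.667 = 1253 J.
After step 1: P = 24.67 kPa, V = 41.7 L, T = 263.3 K.
Step 2 (isothermal): W = P₁V₁ ln(V₂/V₁) = (1029) ln(23/41.7) = -612.1 J.
W_total = 1253 − 612.1 = 640.5 J.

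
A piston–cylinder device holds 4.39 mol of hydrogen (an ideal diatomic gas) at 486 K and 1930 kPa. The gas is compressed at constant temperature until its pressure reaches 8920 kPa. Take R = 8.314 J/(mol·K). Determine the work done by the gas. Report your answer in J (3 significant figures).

W ≈ -27200 J

Isothermal process: W = nRT ln(V₂/V₁) = nRT ln(P₁/P₂).
W = (4.39)(8.314)(486) × ln(1930/8920)
  = 17738 × ln(0.2164) = 17738 × -1.531
W_by_gas = -27153 J.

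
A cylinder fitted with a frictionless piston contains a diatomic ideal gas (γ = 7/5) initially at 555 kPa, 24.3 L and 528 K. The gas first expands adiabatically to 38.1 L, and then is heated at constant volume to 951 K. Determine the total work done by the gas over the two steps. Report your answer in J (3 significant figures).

W_total ≈ 5550 J

Step 1 (adiabatic): W = (P₁V₁ − P₂V₂)/(γ−1) = (13486 − 11266)/0.4 = 5551 J.
Step 2 (isochoric): W = 0 (constant volume).
W_total = 5551 + 0 = 5551 J.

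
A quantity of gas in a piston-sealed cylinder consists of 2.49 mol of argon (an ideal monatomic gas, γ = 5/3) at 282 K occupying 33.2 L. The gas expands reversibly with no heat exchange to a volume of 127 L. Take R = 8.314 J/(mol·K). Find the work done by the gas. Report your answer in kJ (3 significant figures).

Adiabatic: TV^(γ−1) = const with γ = 5/3.
T₂ = T₁ (V₁/V₂)^(γ−1) = 282 × (33.2/127)^0.667 = 282 × 0.4088 = 115.3 K.
W_by = nCᵥ(T₁ − T₂) = (2.49)(12.47)(282 − 115.3) = 5177 J.

W ≈ 5.18 kJ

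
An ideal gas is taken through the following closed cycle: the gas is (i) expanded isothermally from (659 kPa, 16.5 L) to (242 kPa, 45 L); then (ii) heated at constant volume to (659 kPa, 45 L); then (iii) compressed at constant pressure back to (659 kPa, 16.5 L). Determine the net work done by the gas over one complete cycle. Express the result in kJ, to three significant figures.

W_net ≈ -7.87 kJ

Leg (i): W = PᵢVᵢ ln(V_f/Vᵢ) = (10874) ln(45/16.5) = 10909 J.
Leg (ii): W = 0.
Leg (iii): W = PΔV = (659)(16.5 − 45) = -18782 J.
W_net = 10909 − 18782 = -7872 J.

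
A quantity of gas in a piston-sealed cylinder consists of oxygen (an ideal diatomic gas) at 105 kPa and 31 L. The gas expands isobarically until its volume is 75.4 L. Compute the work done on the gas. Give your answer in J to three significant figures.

Isobaric: W = P ΔV.
W = (105 kPa)(75.4 − 31 L) = (105)(44.4) = 4662 J.
Work on gas = −W_by = -4662 J.

W ≈ -4660 J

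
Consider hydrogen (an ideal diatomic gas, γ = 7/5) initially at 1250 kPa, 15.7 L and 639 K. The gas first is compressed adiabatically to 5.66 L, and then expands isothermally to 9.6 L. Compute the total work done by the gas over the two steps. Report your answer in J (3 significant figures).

Step 1 (adiabatic): W = (P₁V₁ − P₂V₂)/(γ−1) = (19625 − 29515)/0.4 = -24725 J.
After step 1: P = 5215 kPa, V = 5.66 L, T = 961 K.
Step 2 (isothermal): W = P₁V₁ ln(V₂/V₁) = (29515) ln(9.6/5.66) = 15594 J.
W_total = -24725 + 15594 = -9131 J.

W_total ≈ -9130 J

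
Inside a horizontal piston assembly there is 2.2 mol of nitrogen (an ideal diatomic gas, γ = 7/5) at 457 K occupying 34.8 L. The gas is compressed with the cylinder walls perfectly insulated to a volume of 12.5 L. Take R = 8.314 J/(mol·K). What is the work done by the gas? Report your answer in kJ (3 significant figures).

W ≈ -10.6 kJ

Adiabatic: TV^(γ−1) = const with γ = 7/5.
T₂ = T₁ (V₁/V₂)^(γ−1) = 457 × (34.8/12.5)^0.4 = 457 × 1.506 = 688.3 K.
W_by = nCᵥ(T₁ − T₂) = (2.2)(20.79)(457 − 688.3) = -10577 J.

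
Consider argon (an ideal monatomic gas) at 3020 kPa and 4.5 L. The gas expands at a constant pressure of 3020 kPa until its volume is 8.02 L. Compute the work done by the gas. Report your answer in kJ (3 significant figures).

W ≈ 10.6 kJ

Isobaric: W = P ΔV.
W = (3020 kPa)(8.02 − 4.5 L) = (3020)(3.52) = 10630 J.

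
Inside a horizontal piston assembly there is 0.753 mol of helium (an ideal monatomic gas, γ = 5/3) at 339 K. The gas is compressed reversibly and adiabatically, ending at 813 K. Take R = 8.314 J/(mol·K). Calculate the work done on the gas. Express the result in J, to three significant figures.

Adiabatic ⇒ Q = 0, so W_by = −ΔU = nCᵥ(T₁ − T₂).
Cᵥ = 3R/2 = 12.47 J/(mol·K).
W = (0.753)(12.47)(339 − 813) = -4451 J.
Work on gas = −W_by = 4451 J.

W ≈ 4450 J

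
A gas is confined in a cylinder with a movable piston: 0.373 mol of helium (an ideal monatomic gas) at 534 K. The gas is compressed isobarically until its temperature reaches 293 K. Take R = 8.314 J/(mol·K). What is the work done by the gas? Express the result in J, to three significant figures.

Isobaric: W = P ΔV = nR ΔT.
W = (0.373)(8.314)(293 − 534) = -747.4 J.

W ≈ -747 J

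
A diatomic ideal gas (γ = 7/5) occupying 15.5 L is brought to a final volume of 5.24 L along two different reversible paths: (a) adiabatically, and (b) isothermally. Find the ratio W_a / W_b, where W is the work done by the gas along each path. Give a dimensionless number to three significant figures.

W_a / W_b ≈ 1.25

Path (a) adiabatic: W = P₁V₁(1 − (V₁/V₂)^(γ−1))/(γ−1) → W_a/(P₁V₁) = -1.358.
Path (b) isothermal: W = P₁V₁ ln(V₂/V₁) → W_b/(P₁V₁) = -1.085.
W_a / W_b = -1.358 / -1.085 = 1.252.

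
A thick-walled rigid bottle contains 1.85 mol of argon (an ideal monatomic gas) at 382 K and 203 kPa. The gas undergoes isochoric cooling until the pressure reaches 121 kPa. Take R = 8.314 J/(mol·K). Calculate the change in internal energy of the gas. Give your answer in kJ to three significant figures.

Constant volume ⇒ W = 0, so Q = ΔU = nCᵥΔT with Cᵥ = 3R/2 = 12.47 J/(mol·K).
At constant V, T₂/T₁ = P₂/P₁ ⇒ ΔT = T₁(P₂/P₁ − 1) = 382·(121/203 − 1) = -154.3 K.
ΔU = (1.85)(12.47)(-154.3) = -3560 J.

ΔU ≈ -3.56 kJ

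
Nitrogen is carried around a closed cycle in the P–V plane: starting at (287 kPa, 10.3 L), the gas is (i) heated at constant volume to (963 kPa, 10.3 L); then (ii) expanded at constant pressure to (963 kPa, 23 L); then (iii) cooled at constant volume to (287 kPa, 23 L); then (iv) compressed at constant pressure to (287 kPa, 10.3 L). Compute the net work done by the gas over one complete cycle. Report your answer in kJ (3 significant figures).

W_net ≈ 8.59 kJ

Constant-volume legs do no work.
W(ii) = (963)(23 − 10.3) = 12230 J; W(iv) = (287)(10.3 − 23) = -3645 J.
W_net = 12230 − 3645 = 8585 J (the clockwise enclosed area).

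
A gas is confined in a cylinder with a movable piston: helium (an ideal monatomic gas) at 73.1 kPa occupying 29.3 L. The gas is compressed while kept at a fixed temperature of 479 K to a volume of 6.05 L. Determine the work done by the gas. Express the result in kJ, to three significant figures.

W ≈ -3.38 kJ

Isothermal: W = nRT ln(V₂/V₁) = P₁V₁ ln(V₂/V₁).
P₁V₁ = (73.1 kPa)(29.3 L) = 2142 J.
W = 2142 × ln(6.05/29.3) = 2142 × -1.578
W_by_gas = -3379 J.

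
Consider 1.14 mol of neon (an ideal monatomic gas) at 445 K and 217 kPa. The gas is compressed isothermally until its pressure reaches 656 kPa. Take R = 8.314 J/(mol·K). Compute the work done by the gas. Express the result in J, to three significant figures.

W ≈ -4670 J

Isothermal process: W = nRT ln(V₂/V₁) = nRT ln(P₁/P₂).
W = (1.14)(8.314)(445) × ln(217/656)
  = 4218 × ln(0.3308) = 4218 × -1.106
W_by_gas = -4666 J.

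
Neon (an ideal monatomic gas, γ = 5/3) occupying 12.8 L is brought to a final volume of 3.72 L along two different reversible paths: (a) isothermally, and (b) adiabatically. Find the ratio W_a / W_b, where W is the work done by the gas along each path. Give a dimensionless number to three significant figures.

W_a / W_b ≈ 0.644

Path (a) isothermal: W = P₁V₁ ln(V₂/V₁) → W_a/(P₁V₁) = -1.236.
Path (b) adiabatic: W = P₁V₁(1 − (V₁/V₂)^(γ−1))/(γ−1) → W_b/(P₁V₁) = -1.919.
W_a / W_b = -1.236 / -1.919 = 0.644.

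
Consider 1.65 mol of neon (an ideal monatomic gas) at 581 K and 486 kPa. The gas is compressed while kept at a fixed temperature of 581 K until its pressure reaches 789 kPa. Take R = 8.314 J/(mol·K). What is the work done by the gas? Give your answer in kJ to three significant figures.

Isothermal process: W = nRT ln(V₂/V₁) = nRT ln(P₁/P₂).
W = (1.65)(8.314)(581) × ln(486/789)
  = 7970 × ln(0.616) = 7970 × -0.4846
W_by_gas = -3862 J.

W ≈ -3.86 kJ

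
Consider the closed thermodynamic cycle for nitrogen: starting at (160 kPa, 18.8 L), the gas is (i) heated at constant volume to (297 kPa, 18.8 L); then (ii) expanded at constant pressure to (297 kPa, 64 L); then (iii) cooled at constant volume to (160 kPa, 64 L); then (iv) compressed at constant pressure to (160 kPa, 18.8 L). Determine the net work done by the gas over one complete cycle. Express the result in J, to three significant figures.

W_net ≈ 6190 J

Constant-volume legs do no work.
W(ii) = (297)(64 − 18.8) = 13424 J; W(iv) = (160)(18.8 − 64) = -7232 J.
W_net = 13424 − 7232 = 6192 J (the clockwise enclosed area).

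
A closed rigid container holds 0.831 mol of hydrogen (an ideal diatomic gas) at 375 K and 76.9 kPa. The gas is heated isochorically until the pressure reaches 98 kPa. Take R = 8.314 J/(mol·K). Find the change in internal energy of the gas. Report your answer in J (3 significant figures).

ΔU ≈ 1780 J

Constant volume ⇒ W = 0, so Q = ΔU = nCᵥΔT with Cᵥ = 5R/2 = 20.79 J/(mol·K).
At constant V, T₂/T₁ = P₂/P₁ ⇒ ΔT = T₁(P₂/P₁ − 1) = 375·(98/76.9 − 1) = 102.9 K.
ΔU = (0.831)(20.79)(102.9) = 1777 J.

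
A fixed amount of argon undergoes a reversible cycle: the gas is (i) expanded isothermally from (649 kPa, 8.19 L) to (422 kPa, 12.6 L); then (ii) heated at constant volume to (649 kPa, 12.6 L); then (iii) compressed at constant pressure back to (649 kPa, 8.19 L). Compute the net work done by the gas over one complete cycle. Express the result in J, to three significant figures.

W_net ≈ -572 J

Leg (i): W = PᵢVᵢ ln(V_f/Vᵢ) = (5315) ln(12.6/8.19) = 2290 J.
Leg (ii): W = 0.
Leg (iii): W = PΔV = (649)(8.19 − 12.6) = -2862 J.
W_net = 2290 − 2862 = -572.3 J.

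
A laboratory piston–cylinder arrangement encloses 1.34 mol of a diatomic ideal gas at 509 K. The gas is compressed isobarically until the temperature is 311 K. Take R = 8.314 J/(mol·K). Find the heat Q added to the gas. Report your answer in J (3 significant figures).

Isobaric: W = nRΔT = (1.34)(8.314)(-198) = -2206 J.
ΔU = nCᵥΔT with Cᵥ = 5R/2: ΔU = (1.34)(20.79)(-198) = -5515 J.
Q = ΔU + W = -5515 − 2206 = -7721 J.

Q ≈ -7720 J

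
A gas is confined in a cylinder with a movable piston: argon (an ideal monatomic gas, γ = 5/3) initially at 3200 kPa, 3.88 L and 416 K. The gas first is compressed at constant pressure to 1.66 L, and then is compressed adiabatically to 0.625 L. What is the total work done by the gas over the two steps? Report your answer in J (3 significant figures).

W_total ≈ -14400 J

Step 1 (isobaric): W = PΔV = (3200 kPa)(1.66 − 3.88 L) = -7104 J.
After step 1: P = 3200 kPa, V = 1.66 L, T = 178 K.
Step 2 (adiabatic): W = (P₁V₁ − P₂V₂)/(γ−1) = (5312 − 10188)/0.667 = -7314 J.
W_total = -7104 − 7314 = -14418 J.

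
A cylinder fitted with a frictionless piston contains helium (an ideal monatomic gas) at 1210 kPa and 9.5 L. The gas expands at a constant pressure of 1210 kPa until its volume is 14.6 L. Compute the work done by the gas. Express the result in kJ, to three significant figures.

W ≈ 6.17 kJ

Isobaric: W = P ΔV.
W = (1210 kPa)(14.6 − 9.5 L) = (1210)(5.1) = 6171 J.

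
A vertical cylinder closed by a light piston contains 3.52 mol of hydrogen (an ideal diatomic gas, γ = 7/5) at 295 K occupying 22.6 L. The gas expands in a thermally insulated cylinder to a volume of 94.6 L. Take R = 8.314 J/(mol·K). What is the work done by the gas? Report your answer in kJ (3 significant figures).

Adiabatic: TV^(γ−1) = const with γ = 7/5.
T₂ = T₁ (V₁/V₂)^(γ−1) = 295 × (22.6/94.6)^0.4 = 295 × 0.564 = 166.4 K.
W_by = nCᵥ(T₁ − T₂) = (3.52)(20.79)(295 − 166.4) = 9410 J.

W ≈ 9.41 kJ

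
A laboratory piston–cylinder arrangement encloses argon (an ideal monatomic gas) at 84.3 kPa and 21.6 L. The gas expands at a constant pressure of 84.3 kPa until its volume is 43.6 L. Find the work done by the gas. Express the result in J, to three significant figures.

W ≈ 1850 J

Isobaric: W = P ΔV.
W = (84.3 kPa)(43.6 − 21.6 L) = (84.3)(22) = 1855 J.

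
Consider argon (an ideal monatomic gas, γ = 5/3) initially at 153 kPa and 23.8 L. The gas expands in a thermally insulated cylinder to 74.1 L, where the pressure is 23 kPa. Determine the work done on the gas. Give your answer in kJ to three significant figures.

Adiabatic: W = (P₁V₁ − P₂V₂)/(γ − 1) with γ = 5/3.
P₁V₁ = 3641 J, P₂V₂ = 1704 J.
W = (3641 − 1704) / 0.6667 = 2906 J.
Work on gas = −W_by = -2906 J.

W ≈ -2.91 kJ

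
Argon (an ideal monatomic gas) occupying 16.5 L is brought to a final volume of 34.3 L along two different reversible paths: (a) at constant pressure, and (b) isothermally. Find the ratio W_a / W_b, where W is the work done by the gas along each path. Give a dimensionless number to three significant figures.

Path (a) isobaric: W = P₁(V₂ − V₁) → W_a/(P₁V₁) = 1.079.
Path (b) isothermal: W = P₁V₁ ln(V₂/V₁) → W_b/(P₁V₁) = 0.7318.
W_a / W_b = 1.079 / 0.7318 = 1.474.

W_a / W_b ≈ 1.47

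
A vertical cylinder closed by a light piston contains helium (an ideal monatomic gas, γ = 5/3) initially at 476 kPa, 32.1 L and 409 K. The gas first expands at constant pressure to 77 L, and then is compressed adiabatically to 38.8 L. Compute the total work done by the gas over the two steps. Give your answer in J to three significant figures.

Step 1 (isobaric): W = PΔV = (476 kPa)(77 − 32.1 L) = 21372 J.
After step 1: P = 476 kPa, V = 77 L, T = 981.1 K.
Step 2 (adiabatic): W = (P₁V₁ − P₂V₂)/(γ−1) = (36652 − 57881)/0.667 = -31844 J.
W_total = 21372 − 31844 = -10471 J.

W_total ≈ -10500 J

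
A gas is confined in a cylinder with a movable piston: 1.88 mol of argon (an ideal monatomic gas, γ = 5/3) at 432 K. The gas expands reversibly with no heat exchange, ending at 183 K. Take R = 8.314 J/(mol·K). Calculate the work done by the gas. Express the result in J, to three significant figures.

W ≈ 5840 J

Adiabatic ⇒ Q = 0, so W_by = −ΔU = nCᵥ(T₁ − T₂).
Cᵥ = 3R/2 = 12.47 J/(mol·K).
W = (1.88)(12.47)(432 − 183) = 5838 J.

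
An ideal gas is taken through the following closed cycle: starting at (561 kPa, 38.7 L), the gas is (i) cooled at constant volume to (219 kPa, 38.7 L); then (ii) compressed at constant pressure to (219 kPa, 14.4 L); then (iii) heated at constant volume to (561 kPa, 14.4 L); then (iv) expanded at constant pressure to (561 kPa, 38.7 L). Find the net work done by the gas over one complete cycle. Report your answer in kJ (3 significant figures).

Constant-volume legs do no work.
W(ii) = (219)(14.4 − 38.7) = -5322 J; W(iv) = (561)(38.7 − 14.4) = 13632 J.
W_net = -5322 + 13632 = 8311 J (the clockwise enclosed area).

W_net ≈ 8.31 kJ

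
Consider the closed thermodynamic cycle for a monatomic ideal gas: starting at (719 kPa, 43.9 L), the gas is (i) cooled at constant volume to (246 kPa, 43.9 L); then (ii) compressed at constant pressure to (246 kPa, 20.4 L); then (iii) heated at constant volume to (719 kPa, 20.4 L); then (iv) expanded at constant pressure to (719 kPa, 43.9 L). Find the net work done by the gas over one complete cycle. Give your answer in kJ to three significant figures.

W_net ≈ 11.1 kJ

Constant-volume legs do no work.
W(ii) = (246)(20.4 − 43.9) = -5781 J; W(iv) = (719)(43.9 − 20.4) = 16896 J.
W_net = -5781 + 16896 = 11116 J (the clockwise enclosed area).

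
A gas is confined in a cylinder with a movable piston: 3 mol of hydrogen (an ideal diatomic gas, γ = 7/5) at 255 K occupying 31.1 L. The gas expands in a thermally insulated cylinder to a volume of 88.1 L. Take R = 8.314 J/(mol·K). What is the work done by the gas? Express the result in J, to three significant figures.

W ≈ 5420 J

Adiabatic: TV^(γ−1) = const with γ = 7/5.
T₂ = T₁ (V₁/V₂)^(γ−1) = 255 × (31.1/88.1)^0.4 = 255 × 0.6593 = 168.1 K.
W_by = nCᵥ(T₁ − T₂) = (3)(20.79)(255 − 168.1) = 5417 J.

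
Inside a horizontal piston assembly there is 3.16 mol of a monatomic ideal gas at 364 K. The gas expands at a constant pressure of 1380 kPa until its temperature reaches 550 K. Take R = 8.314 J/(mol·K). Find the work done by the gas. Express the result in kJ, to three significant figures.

W ≈ 4.89 kJ

Isobaric: W = P ΔV = nR ΔT.
W = (3.16)(8.314)(550 − 364) = 4887 J.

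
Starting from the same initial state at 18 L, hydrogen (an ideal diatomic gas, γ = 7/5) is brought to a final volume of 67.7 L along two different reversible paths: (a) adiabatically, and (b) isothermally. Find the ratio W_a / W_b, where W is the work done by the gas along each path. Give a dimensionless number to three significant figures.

W_a / W_b ≈ 0.776

Path (a) adiabatic: W = P₁V₁(1 − (V₁/V₂)^(γ−1))/(γ−1) → W_a/(P₁V₁) = 1.028.
Path (b) isothermal: W = P₁V₁ ln(V₂/V₁) → W_b/(P₁V₁) = 1.325.
W_a / W_b = 1.028 / 1.325 = 0.7763.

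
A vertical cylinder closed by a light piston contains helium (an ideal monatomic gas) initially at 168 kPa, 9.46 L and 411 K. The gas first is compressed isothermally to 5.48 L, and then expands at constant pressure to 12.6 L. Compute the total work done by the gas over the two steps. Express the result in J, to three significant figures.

W_total ≈ 1200 J

Step 1 (isothermal): W = P₁V₁ ln(V₂/V₁) = (1589) ln(5.48/9.46) = -867.7 J.
After step 1: P = 290 kPa, V = 5.48 L, T = 411 K.
Step 2 (isobaric): W = PΔV = (290 kPa)(12.6 − 5.48 L) = 2065 J.
W_total = -867.7 + 2065 = 1197 J.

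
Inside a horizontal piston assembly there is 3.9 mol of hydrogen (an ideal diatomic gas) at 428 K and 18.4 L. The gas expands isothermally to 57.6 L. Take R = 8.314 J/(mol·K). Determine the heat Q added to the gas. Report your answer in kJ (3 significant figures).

Isothermal ⇒ ΔU = 0, so Q = W = nRT ln(V₂/V₁).
Q = (3.9)(8.314)(428) ln(57.6/18.4) = 13878 × 1.141 = 15837 J.

Q ≈ 15.8 kJ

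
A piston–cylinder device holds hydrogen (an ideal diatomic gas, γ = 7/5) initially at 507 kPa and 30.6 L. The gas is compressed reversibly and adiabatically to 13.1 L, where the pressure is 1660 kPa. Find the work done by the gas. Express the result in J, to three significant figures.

Adiabatic: W = (P₁V₁ − P₂V₂)/(γ − 1) with γ = 7/5.
P₁V₁ = 15514 J, P₂V₂ = 21746 J.
W = (15514 − 21746) / 0.4 = -15580 J.

W ≈ -15600 J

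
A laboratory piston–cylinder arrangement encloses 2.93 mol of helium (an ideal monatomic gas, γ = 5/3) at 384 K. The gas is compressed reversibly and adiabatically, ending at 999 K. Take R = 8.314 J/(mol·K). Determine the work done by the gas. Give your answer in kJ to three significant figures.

Adiabatic ⇒ Q = 0, so W_by = −ΔU = nCᵥ(T₁ − T₂).
Cᵥ = 3R/2 = 12.47 J/(mol·K).
W = (2.93)(12.47)(384 − 999) = -22472 J.

W ≈ -22.5 kJ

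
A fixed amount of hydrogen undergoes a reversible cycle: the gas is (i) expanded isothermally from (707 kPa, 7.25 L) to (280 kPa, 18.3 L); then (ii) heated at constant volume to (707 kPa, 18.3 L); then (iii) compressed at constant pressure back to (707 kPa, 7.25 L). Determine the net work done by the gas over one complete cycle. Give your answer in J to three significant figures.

W_net ≈ -3070 J

Leg (i): W = PᵢVᵢ ln(V_f/Vᵢ) = (5126) ln(18.3/7.25) = 4746 J.
Leg (ii): W = 0.
Leg (iii): W = PΔV = (707)(7.25 − 18.3) = -7812 J.
W_net = 4746 − 7812 = -3066 J.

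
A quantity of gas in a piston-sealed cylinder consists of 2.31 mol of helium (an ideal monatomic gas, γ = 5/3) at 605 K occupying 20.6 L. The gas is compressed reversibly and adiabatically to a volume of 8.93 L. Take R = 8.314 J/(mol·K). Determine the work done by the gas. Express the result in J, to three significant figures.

W ≈ -13000 J

Adiabatic: TV^(γ−1) = const with γ = 5/3.
T₂ = T₁ (V₁/V₂)^(γ−1) = 605 × (20.6/8.93)^0.667 = 605 × 1.746 = 1056 K.
W_by = nCᵥ(T₁ − T₂) = (2.31)(12.47)(605 − 1056) = -13000 J.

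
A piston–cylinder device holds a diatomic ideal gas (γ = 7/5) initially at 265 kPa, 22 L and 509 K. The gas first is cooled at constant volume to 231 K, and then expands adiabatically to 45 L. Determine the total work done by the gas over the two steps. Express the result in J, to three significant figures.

W_total ≈ 1650 J

Step 1 (isochoric): W = 0 (constant volume).
After step 1: P = 120.3 kPa (V unchanged).
Step 2 (adiabatic): W = (P₁V₁ − P₂V₂)/(γ−1) = (2646 − 1987)/0.4 = 1647 J.
W_total = 0 + 1647 = 1647 J.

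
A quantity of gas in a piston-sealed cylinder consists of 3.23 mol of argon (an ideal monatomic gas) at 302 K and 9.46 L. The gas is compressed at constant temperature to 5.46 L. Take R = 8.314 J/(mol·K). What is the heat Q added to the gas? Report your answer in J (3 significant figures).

Isothermal ⇒ ΔU = 0, so Q = W = nRT ln(V₂/V₁).
Q = (3.23)(8.314)(302) ln(5.46/9.46) = 8110 × -0.5496 = -4457 J.

Q ≈ -4460 J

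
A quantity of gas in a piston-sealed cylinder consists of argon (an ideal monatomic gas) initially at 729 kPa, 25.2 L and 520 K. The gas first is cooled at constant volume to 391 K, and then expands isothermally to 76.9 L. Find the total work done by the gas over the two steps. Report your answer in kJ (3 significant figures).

Step 1 (isochoric): W = 0 (constant volume).
After step 1: P = 548.2 kPa (V unchanged).
Step 2 (isothermal): W = P₁V₁ ln(V₂/V₁) = (13813) ln(76.9/25.2) = 15411 J.
W_total = 0 + 15411 = 15411 J.

W_total ≈ 15.4 kJ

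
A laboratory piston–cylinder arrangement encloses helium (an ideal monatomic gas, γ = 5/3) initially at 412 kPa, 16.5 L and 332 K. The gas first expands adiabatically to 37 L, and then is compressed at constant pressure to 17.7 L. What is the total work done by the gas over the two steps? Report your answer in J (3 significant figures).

W_total ≈ 2180 J

Step 1 (adiabatic): W = (P₁V₁ − P₂V₂)/(γ−1) = (6798 − 3968)/0.667 = 4245 J.
After step 1: P = 107.2 kPa, V = 37 L, T = 193.8 K.
Step 2 (isobaric): W = PΔV = (107.2 kPa)(17.7 − 37 L) = -2070 J.
W_total = 4245 − 2070 = 2175 J.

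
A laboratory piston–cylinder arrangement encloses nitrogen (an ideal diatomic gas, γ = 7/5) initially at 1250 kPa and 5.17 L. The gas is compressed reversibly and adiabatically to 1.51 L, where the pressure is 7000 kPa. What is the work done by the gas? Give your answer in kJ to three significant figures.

W ≈ -10.3 kJ

Adiabatic: W = (P₁V₁ − P₂V₂)/(γ − 1) with γ = 7/5.
P₁V₁ = 6462 J, P₂V₂ = 10570 J.
W = (6462 − 10570) / 0.4 = -10269 J.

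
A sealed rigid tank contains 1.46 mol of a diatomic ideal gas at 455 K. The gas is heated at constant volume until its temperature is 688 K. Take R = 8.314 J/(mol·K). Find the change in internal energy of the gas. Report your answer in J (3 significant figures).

ΔU ≈ 7070 J

Constant volume ⇒ W = 0, so Q = ΔU = nCᵥΔT with Cᵥ = 5R/2 = 20.79 J/(mol·K).
ΔU = (1.46)(20.79)(688 − 455) = 7071 J.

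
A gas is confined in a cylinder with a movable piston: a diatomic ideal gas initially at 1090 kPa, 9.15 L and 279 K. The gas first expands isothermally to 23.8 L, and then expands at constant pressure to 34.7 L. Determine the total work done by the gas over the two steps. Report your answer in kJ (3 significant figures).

Step 1 (isothermal): W = P₁V₁ ln(V₂/V₁) = (9974) ln(23.8/9.15) = 9534 J.
After step 1: P = 419.1 kPa, V = 23.8 L, T = 279 K.
Step 2 (isobaric): W = PΔV = (419.1 kPa)(34.7 − 23.8 L) = 4568 J.
W_total = 9534 + 4568 = 14102 J.

W_total ≈ 14.1 kJ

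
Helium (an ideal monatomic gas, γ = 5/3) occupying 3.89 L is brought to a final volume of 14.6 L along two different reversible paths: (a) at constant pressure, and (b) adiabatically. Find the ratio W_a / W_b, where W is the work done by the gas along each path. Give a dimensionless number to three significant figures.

W_a / W_b ≈ 3.13

Path (a) isobaric: W = P₁(V₂ − V₁) → W_a/(P₁V₁) = 2.753.
Path (b) adiabatic: W = P₁V₁(1 − (V₁/V₂)^(γ−1))/(γ−1) → W_b/(P₁V₁) = 0.8789.
W_a / W_b = 2.753 / 0.8789 = 3.133.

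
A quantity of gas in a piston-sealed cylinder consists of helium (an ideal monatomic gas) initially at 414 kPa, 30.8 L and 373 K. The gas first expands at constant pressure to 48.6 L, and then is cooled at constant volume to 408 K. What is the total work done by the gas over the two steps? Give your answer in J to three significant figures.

W_total ≈ 7370 J

Step 1 (isobaric): W = PΔV = (414 kPa)(48.6 − 30.8 L) = 7369 J.
Step 2 (isochoric): W = 0 (constant volume).
W_total = 7369 + 0 = 7369 J.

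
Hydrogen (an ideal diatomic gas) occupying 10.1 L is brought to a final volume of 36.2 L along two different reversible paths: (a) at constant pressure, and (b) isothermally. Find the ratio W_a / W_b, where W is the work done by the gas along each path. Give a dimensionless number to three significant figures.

W_a / W_b ≈ 2.02

Path (a) isobaric: W = P₁(V₂ − V₁) → W_a/(P₁V₁) = 2.584.
Path (b) isothermal: W = P₁V₁ ln(V₂/V₁) → W_b/(P₁V₁) = 1.277.
W_a / W_b = 2.584 / 1.277 = 2.024.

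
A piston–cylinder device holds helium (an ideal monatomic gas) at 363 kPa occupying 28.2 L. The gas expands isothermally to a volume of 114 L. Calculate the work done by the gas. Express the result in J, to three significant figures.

Isothermal: W = nRT ln(V₂/V₁) = P₁V₁ ln(V₂/V₁).
P₁V₁ = (363 kPa)(28.2 L) = 10237 J.
W = 10237 × ln(114/28.2) = 10237 × 1.397
W_by_gas = 14299 J.

W ≈ 14300 J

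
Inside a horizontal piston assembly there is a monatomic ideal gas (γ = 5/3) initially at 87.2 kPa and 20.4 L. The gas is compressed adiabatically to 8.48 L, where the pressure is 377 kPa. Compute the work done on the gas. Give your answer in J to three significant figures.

W ≈ 2130 J

Adiabatic: W = (P₁V₁ − P₂V₂)/(γ − 1) with γ = 5/3.
P₁V₁ = 1779 J, P₂V₂ = 3197 J.
W = (1779 − 3197) / 0.6667 = -2127 J.
Work on gas = −W_by = 2127 J.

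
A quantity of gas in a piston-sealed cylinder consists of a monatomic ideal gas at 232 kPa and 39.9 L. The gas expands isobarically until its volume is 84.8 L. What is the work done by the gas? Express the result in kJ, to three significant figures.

W ≈ 10.4 kJ

Isobaric: W = P ΔV.
W = (232 kPa)(84.8 − 39.9 L) = (232)(44.9) = 10417 J.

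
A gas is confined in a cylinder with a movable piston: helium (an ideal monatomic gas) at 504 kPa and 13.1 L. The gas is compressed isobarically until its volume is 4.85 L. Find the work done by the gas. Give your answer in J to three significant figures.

Isobaric: W = P ΔV.
W = (504 kPa)(4.85 − 13.1 L) = (504)(-8.25) = -4158 J.

W ≈ -4160 J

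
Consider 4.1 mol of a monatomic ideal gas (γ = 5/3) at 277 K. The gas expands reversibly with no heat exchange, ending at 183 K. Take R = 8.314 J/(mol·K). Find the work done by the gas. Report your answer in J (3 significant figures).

Adiabatic ⇒ Q = 0, so W_by = −ΔU = nCᵥ(T₁ − T₂).
Cᵥ = 3R/2 = 12.47 J/(mol·K).
W = (4.1)(12.47)(277 − 183) = 4806 J.

W ≈ 4810 J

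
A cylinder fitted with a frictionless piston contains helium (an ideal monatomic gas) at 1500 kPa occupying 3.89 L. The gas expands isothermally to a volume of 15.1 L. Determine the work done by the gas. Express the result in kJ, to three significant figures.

W ≈ 7.91 kJ

Isothermal: W = nRT ln(V₂/V₁) = P₁V₁ ln(V₂/V₁).
P₁V₁ = (1500 kPa)(3.89 L) = 5835 J.
W = 5835 × ln(15.1/3.89) = 5835 × 1.356
W_by_gas = 7914 J.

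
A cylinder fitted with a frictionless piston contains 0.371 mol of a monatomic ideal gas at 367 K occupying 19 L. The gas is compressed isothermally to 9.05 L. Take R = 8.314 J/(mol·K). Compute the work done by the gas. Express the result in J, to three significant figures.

Isothermal: W = nRT ln(V₂/V₁).
W = (0.371)(8.314)(367) × ln(9.05/19)
  = 1132 × -0.7417
W_by_gas = -839.6 J.

W ≈ -840 J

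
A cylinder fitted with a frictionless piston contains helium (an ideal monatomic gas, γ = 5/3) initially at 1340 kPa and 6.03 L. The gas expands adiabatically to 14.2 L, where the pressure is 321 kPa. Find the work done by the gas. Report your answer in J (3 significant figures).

Adiabatic: W = (P₁V₁ − P₂V₂)/(γ − 1) with γ = 5/3.
P₁V₁ = 8080 J, P₂V₂ = 4558 J.
W = (8080 − 4558) / 0.6667 = 5283 J.

W ≈ 5280 J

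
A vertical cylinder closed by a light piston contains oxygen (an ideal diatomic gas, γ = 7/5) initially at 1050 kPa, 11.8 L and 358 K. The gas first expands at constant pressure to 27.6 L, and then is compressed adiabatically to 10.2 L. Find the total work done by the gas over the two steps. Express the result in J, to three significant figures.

W_total ≈ -18800 J

Step 1 (isobaric): W = PΔV = (1050 kPa)(27.6 − 11.8 L) = 16590 J.
After step 1: P = 1050 kPa, V = 27.6 L, T = 837.4 K.
Step 2 (adiabatic): W = (P₁V₁ − P₂V₂)/(γ−1) = (28980 − 43154)/0.4 = -35435 J.
W_total = 16590 − 35435 = -18845 J.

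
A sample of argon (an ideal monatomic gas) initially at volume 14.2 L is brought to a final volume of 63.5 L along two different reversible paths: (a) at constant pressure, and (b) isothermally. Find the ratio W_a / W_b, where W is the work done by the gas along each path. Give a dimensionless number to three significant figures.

Path (a) isobaric: W = P₁(V₂ − V₁) → W_a/(P₁V₁) = 3.472.
Path (b) isothermal: W = P₁V₁ ln(V₂/V₁) → W_b/(P₁V₁) = 1.498.
W_a / W_b = 3.472 / 1.498 = 2.318.

W_a / W_b ≈ 2.32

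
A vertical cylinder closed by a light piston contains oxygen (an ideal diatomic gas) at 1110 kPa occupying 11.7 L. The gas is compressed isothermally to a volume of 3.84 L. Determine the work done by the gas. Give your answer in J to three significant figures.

Isothermal: W = nRT ln(V₂/V₁) = P₁V₁ ln(V₂/V₁).
P₁V₁ = (1110 kPa)(11.7 L) = 12987 J.
W = 12987 × ln(3.84/11.7) = 12987 × -1.114
W_by_gas = -14469 J.

W ≈ -14500 J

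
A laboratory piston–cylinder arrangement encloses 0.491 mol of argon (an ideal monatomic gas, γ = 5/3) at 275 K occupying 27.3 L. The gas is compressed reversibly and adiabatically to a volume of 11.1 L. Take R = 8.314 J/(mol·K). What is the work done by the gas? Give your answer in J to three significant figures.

W ≈ -1380 J

Adiabatic: TV^(γ−1) = const with γ = 5/3.
T₂ = T₁ (V₁/V₂)^(γ−1) = 275 × (27.3/11.1)^0.667 = 275 × 1.822 = 501.1 K.
W_by = nCᵥ(T₁ − T₂) = (0.491)(12.47)(275 − 501.1) = -1384 J.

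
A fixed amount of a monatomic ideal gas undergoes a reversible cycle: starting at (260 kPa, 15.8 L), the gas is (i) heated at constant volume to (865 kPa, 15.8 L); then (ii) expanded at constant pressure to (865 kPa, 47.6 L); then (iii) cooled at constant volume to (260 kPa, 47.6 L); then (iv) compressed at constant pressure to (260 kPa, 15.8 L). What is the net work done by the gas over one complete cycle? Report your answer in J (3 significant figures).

W_net ≈ 19200 J

Constant-volume legs do no work.
W(ii) = (865)(47.6 − 15.8) = 27507 J; W(iv) = (260)(15.8 − 47.6) = -8268 J.
W_net = 27507 − 8268 = 19239 J (the clockwise enclosed area).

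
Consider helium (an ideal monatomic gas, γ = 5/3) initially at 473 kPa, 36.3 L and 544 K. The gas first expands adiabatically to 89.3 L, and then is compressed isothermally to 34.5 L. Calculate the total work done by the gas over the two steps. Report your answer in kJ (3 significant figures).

Step 1 (adiabatic): W = (P₁V₁ − P₂V₂)/(γ−1) = (17170 − 9422)/0.667 = 11622 J.
After step 1: P = 105.5 kPa, V = 89.3 L, T = 298.5 K.
Step 2 (isothermal): W = P₁V₁ ln(V₂/V₁) = (9422) ln(34.5/89.3) = -8961 J.
W_total = 11622 − 8961 = 2661 J.

W_total ≈ 2.66 kJ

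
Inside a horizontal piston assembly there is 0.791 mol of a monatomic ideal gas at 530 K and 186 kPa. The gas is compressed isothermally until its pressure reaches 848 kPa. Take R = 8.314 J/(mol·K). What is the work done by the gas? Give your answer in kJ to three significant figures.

Isothermal process: W = nRT ln(V₂/V₁) = nRT ln(P₁/P₂).
W = (0.791)(8.314)(530) × ln(186/848)
  = 3485 × ln(0.2193) = 3485 × -1.517
W_by_gas = -5288 J.

W ≈ -5.29 kJ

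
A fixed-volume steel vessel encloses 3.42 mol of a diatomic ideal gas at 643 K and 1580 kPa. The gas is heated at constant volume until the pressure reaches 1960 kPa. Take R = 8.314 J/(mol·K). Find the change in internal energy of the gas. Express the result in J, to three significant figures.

Constant volume ⇒ W = 0, so Q = ΔU = nCᵥΔT with Cᵥ = 5R/2 = 20.79 J/(mol·K).
At constant V, T₂/T₁ = P₂/P₁ ⇒ ΔT = T₁(P₂/P₁ − 1) = 643·(1960/1580 − 1) = 154.6 K.
ΔU = (3.42)(20.79)(154.6) = 10993 J.

ΔU ≈ 11000 J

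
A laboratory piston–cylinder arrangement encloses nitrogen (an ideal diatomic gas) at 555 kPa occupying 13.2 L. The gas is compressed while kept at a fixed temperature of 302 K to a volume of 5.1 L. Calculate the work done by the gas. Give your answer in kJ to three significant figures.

Isothermal: W = nRT ln(V₂/V₁) = P₁V₁ ln(V₂/V₁).
P₁V₁ = (555 kPa)(13.2 L) = 7326 J.
W = 7326 × ln(5.1/13.2) = 7326 × -0.951
W_by_gas = -6967 J.

W ≈ -6.97 kJ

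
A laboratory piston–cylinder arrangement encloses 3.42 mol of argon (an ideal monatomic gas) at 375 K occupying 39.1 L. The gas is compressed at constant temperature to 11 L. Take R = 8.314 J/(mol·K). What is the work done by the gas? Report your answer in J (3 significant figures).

Isothermal: W = nRT ln(V₂/V₁).
W = (3.42)(8.314)(375) × ln(11/39.1)
  = 10663 × -1.268
W_by_gas = -13523 J.

W ≈ -13500 J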